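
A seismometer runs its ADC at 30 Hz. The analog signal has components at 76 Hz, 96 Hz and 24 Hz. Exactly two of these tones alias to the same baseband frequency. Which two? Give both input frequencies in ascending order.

fs/2 = 15 Hz.
76 Hz mod fs = 16 Hz.
16 Hz > fs/2 = 15 Hz, folds to fs − 16 Hz = 14 Hz.
96 Hz mod fs = 6 Hz.
6 Hz ≤ fs/2 = 15 Hz, appears at 6 Hz.
24 Hz > fs/2 = 15 Hz, folds to fs − 24 Hz = 6 Hz.
24 Hz and 96 Hz both map to 6 Hz.

24 Hz, 96 Hz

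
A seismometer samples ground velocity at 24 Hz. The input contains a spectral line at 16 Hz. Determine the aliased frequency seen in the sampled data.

8 Hz

16 Hz > fs/2 = 12 Hz, folds to fs − 16 Hz = 8 Hz.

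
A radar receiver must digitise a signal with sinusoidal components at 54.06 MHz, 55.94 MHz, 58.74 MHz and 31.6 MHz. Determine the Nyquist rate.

Highest-frequency component: 58.74 MHz.
Nyquist rate = 2 × 58.74 MHz = 117.48 MHz.

117.48 MHz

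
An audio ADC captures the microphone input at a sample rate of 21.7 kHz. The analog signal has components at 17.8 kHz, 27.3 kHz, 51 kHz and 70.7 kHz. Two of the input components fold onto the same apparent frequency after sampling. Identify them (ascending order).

27.3 kHz, 70.7 kHz

fs/2 = 10.85 kHz.
17.8 kHz > fs/2 = 10.85 kHz, folds to fs − 17.8 kHz = 3.9 kHz.
27.3 kHz mod fs = 5.6 kHz.
5.6 kHz ≤ fs/2 = 10.85 kHz, appears at 5.6 kHz.
51 kHz mod fs = 7.6 kHz.
7.6 kHz ≤ fs/2 = 10.85 kHz, appears at 7.6 kHz.
70.7 kHz mod fs = 5.6 kHz.
5.6 kHz ≤ fs/2 = 10.85 kHz, appears at 5.6 kHz.
27.3 kHz and 70.7 kHz both map to 5.6 kHz.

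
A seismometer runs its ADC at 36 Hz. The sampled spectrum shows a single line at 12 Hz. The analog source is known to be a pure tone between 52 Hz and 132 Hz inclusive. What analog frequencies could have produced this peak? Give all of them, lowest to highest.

60 Hz, 84 Hz, 96 Hz, 120 Hz, 132 Hz

Frequencies that alias to 12 Hz are k·fs ± 12 Hz for integer k ≥ 0.
k=0: 12 Hz.
k=1: 24 Hz, 48 Hz.
k=2: 60 Hz, 84 Hz.
k=3: 96 Hz, 120 Hz.
k=4: 132 Hz, 156 Hz.
k=5: 168 Hz, 192 Hz.
Within [52 Hz, 132 Hz]: 60 Hz, 84 Hz, 96 Hz, 120 Hz, 132 Hz.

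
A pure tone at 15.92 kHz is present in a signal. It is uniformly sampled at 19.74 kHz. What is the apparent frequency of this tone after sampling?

15.92 kHz > fs/2 = 9.87 kHz, folds to fs − 15.92 kHz = 3.82 kHz.

3.82 kHz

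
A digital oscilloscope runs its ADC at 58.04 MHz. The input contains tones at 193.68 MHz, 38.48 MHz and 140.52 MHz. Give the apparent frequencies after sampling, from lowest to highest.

19.56 MHz, 24.44 MHz

fs/2 = 29.02 MHz.
193.68 MHz mod fs = 19.56 MHz.
19.56 MHz ≤ fs/2 = 29.02 MHz, appears at 19.56 MHz.
38.48 MHz > fs/2 = 29.02 MHz, folds to fs − 38.48 MHz = 19.56 MHz.
140.52 MHz mod fs = 24.44 MHz.
24.44 MHz ≤ fs/2 = 29.02 MHz, appears at 24.44 MHz.
Distinct values: {19.56 MHz, 24.44 MHz}.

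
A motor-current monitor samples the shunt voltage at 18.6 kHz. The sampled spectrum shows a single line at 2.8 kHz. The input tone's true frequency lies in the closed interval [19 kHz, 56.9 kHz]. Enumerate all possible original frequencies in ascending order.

Frequencies that alias to 2.8 kHz are k·fs ± 2.8 kHz for integer k ≥ 0.
k=0: 2.8 kHz.
k=1: 15.8 kHz, 21.4 kHz.
k=2: 34.4 kHz, 40 kHz.
k=3: 53 kHz, 58.6 kHz.
k=4: 71.6 kHz, 77.2 kHz.
Within [19 kHz, 56.9 kHz]: 21.4 kHz, 34.4 kHz, 40 kHz, 53 kHz.

21.4 kHz, 34.4 kHz, 40 kHz, 53 kHz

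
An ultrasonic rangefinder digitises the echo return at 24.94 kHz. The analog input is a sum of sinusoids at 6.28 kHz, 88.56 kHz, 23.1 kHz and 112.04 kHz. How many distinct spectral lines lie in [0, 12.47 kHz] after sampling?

4

fs/2 = 12.47 kHz.
6.28 kHz ≤ fs/2 = 12.47 kHz, passes unchanged.
88.56 kHz mod fs = 13.74 kHz.
13.74 kHz > fs/2 = 12.47 kHz, folds to fs − 13.74 kHz = 11.2 kHz.
23.1 kHz > fs/2 = 12.47 kHz, folds to fs − 23.1 kHz = 1.84 kHz.
112.04 kHz mod fs = 12.28 kHz.
12.28 kHz ≤ fs/2 = 12.47 kHz, appears at 12.28 kHz.
Distinct values: {1.84 kHz, 6.28 kHz, 11.2 kHz, 12.28 kHz} → 4.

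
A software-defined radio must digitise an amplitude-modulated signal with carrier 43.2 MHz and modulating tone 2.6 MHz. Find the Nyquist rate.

AM sidebands sit at fc ± fm = 40.6 MHz and 45.8 MHz.
Highest-frequency component: 45.8 MHz.
Nyquist rate = 2 × 45.8 MHz = 91.6 MHz.

91.6 MHz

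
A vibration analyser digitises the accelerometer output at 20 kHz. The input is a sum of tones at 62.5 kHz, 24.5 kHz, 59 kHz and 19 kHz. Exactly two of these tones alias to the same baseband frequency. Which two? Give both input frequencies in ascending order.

fs/2 = 10 kHz.
62.5 kHz mod fs = 2.5 kHz.
2.5 kHz ≤ fs/2 = 10 kHz, appears at 2.5 kHz.
24.5 kHz mod fs = 4.5 kHz.
4.5 kHz ≤ fs/2 = 10 kHz, appears at 4.5 kHz.
59 kHz mod fs = 19 kHz.
19 kHz > fs/2 = 10 kHz, folds to fs − 19 kHz = 1 kHz.
19 kHz > fs/2 = 10 kHz, folds to fs − 19 kHz = 1 kHz.
19 kHz and 59 kHz both map to 1 kHz.

19 kHz, 59 kHz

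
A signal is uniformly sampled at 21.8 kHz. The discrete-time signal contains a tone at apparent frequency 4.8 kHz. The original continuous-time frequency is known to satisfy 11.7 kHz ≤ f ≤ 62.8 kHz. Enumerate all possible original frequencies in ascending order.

Frequencies that alias to 4.8 kHz are k·fs ± 4.8 kHz for integer k ≥ 0.
k=0: 4.8 kHz.
k=1: 17 kHz, 26.6 kHz.
k=2: 38.8 kHz, 48.4 kHz.
k=3: 60.6 kHz, 70.2 kHz.
k=4: 82.4 kHz, 92 kHz.
Within [11.7 kHz, 62.8 kHz]: 17 kHz, 26.6 kHz, 38.8 kHz, 48.4 kHz, 60.6 kHz.

17 kHz, 26.6 kHz, 38.8 kHz, 48.4 kHz, 60.6 kHz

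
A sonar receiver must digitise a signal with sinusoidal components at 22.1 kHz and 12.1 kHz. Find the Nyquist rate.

Highest-frequency component: 22.1 kHz.
Nyquist rate = 2 × 22.1 kHz = 44.2 kHz.

44.2 kHz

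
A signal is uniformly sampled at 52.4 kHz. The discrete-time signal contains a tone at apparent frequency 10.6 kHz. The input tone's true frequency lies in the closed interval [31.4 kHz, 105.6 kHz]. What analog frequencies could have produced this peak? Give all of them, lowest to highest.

Frequencies that alias to 10.6 kHz are k·fs ± 10.6 kHz for integer k ≥ 0.
k=0: 10.6 kHz.
k=1: 41.8 kHz, 63 kHz.
k=2: 94.2 kHz, 115.4 kHz.
k=3: 146.6 kHz, 167.8 kHz.
Within [31.4 kHz, 105.6 kHz]: 41.8 kHz, 63 kHz, 94.2 kHz.

41.8 kHz, 63 kHz, 94.2 kHz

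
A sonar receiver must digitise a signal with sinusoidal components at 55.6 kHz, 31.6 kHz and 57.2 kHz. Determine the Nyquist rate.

Highest-frequency component: 57.2 kHz.
Nyquist rate = 2 × 57.2 kHz = 114.4 kHz.

114.4 kHz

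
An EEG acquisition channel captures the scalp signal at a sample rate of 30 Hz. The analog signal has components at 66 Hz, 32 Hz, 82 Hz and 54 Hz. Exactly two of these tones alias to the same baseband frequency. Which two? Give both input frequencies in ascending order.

fs/2 = 15 Hz.
66 Hz mod fs = 6 Hz.
6 Hz ≤ fs/2 = 15 Hz, appears at 6 Hz.
32 Hz mod fs = 2 Hz.
2 Hz ≤ fs/2 = 15 Hz, appears at 2 Hz.
82 Hz mod fs = 22 Hz.
22 Hz > fs/2 = 15 Hz, folds to fs − 22 Hz = 8 Hz.
54 Hz mod fs = 24 Hz.
24 Hz > fs/2 = 15 Hz, folds to fs − 24 Hz = 6 Hz.
54 Hz and 66 Hz both map to 6 Hz.

54 Hz, 66 Hz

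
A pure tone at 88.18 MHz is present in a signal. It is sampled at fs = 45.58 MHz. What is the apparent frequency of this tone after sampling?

88.18 MHz mod fs = 42.6 MHz.
42.6 MHz > fs/2 = 22.79 MHz, folds to fs − 42.6 MHz = 2.98 MHz.

2.98 MHz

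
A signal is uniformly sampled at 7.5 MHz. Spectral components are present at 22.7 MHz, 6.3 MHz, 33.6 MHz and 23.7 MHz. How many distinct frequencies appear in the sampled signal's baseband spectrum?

fs/2 = 3.75 MHz.
22.7 MHz mod fs = 0.2 MHz.
0.2 MHz ≤ fs/2 = 3.75 MHz, appears at 0.2 MHz.
6.3 MHz > fs/2 = 3.75 MHz, folds to fs − 6.3 MHz = 1.2 MHz.
33.6 MHz mod fs = 3.6 MHz.
3.6 MHz ≤ fs/2 = 3.75 MHz, appears at 3.6 MHz.
23.7 MHz mod fs = 1.2 MHz.
1.2 MHz ≤ fs/2 = 3.75 MHz, appears at 1.2 MHz.
Distinct values: {0.2 MHz, 1.2 MHz, 3.6 MHz} → 3.

3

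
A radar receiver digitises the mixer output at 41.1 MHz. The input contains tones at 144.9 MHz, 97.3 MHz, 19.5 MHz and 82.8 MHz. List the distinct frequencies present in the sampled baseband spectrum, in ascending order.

0.6 MHz, 15.1 MHz, 19.5 MHz

fs/2 = 20.55 MHz.
144.9 MHz mod fs = 21.6 MHz.
21.6 MHz > fs/2 = 20.55 MHz, folds to fs − 21.6 MHz = 19.5 MHz.
97.3 MHz mod fs = 15.1 MHz.
15.1 MHz ≤ fs/2 = 20.55 MHz, appears at 15.1 MHz.
19.5 MHz ≤ fs/2 = 20.55 MHz, passes unchanged.
82.8 MHz mod fs = 0.6 MHz.
0.6 MHz ≤ fs/2 = 20.55 MHz, appears at 0.6 MHz.
Distinct values: {0.6 MHz, 15.1 MHz, 19.5 MHz}.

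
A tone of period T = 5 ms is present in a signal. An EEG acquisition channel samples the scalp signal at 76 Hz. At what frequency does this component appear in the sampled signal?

28 Hz

T = 5 ms → f = 1/T = 200 Hz.
200 Hz mod fs = 48 Hz.
48 Hz > fs/2 = 38 Hz, folds to fs − 48 Hz = 28 Hz.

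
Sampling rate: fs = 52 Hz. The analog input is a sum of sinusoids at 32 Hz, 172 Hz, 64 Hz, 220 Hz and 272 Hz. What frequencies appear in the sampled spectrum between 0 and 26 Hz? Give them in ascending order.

12 Hz, 16 Hz, 20 Hz

fs/2 = 26 Hz.
32 Hz > fs/2 = 26 Hz, folds to fs − 32 Hz = 20 Hz.
172 Hz mod fs = 16 Hz.
16 Hz ≤ fs/2 = 26 Hz, appears at 16 Hz.
64 Hz mod fs = 12 Hz.
12 Hz ≤ fs/2 = 26 Hz, appears at 12 Hz.
220 Hz mod fs = 12 Hz.
12 Hz ≤ fs/2 = 26 Hz, appears at 12 Hz.
272 Hz mod fs = 12 Hz.
12 Hz ≤ fs/2 = 26 Hz, appears at 12 Hz.
Distinct values: {12 Hz, 16 Hz, 20 Hz}.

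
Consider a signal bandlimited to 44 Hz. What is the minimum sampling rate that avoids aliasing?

Nyquist rate = 2 × 44 Hz = 88 Hz.

88 Hz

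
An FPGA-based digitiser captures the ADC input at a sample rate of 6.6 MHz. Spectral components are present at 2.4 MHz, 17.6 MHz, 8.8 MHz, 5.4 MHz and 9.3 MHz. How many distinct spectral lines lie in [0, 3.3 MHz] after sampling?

fs/2 = 3.3 MHz.
2.4 MHz ≤ fs/2 = 3.3 MHz, passes unchanged.
17.6 MHz mod fs = 4.4 MHz.
4.4 MHz > fs/2 = 3.3 MHz, folds to fs − 4.4 MHz = 2.2 MHz.
8.8 MHz mod fs = 2.2 MHz.
2.2 MHz ≤ fs/2 = 3.3 MHz, appears at 2.2 MHz.
5.4 MHz > fs/2 = 3.3 MHz, folds to fs − 5.4 MHz = 1.2 MHz.
9.3 MHz mod fs = 2.7 MHz.
2.7 MHz ≤ fs/2 = 3.3 MHz, appears at 2.7 MHz.
Distinct values: {1.2 MHz, 2.2 MHz, 2.4 MHz, 2.7 MHz} → 4.

4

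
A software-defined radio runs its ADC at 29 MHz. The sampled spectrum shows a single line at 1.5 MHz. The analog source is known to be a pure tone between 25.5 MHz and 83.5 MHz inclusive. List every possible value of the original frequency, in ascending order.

27.5 MHz, 30.5 MHz, 56.5 MHz, 59.5 MHz

Frequencies that alias to 1.5 MHz are k·fs ± 1.5 MHz for integer k ≥ 0.
k=0: 1.5 MHz.
k=1: 27.5 MHz, 30.5 MHz.
k=2: 56.5 MHz, 59.5 MHz.
k=3: 85.5 MHz, 88.5 MHz.
Within [25.5 MHz, 83.5 MHz]: 27.5 MHz, 30.5 MHz, 56.5 MHz, 59.5 MHz.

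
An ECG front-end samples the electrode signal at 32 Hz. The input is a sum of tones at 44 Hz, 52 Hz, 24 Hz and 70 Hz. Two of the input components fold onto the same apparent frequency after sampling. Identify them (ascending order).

44 Hz, 52 Hz

fs/2 = 16 Hz.
44 Hz mod fs = 12 Hz.
12 Hz ≤ fs/2 = 16 Hz, appears at 12 Hz.
52 Hz mod fs = 20 Hz.
20 Hz > fs/2 = 16 Hz, folds to fs − 20 Hz = 12 Hz.
24 Hz > fs/2 = 16 Hz, folds to fs − 24 Hz = 8 Hz.
70 Hz mod fs = 6 Hz.
6 Hz ≤ fs/2 = 16 Hz, appears at 6 Hz.
44 Hz and 52 Hz both map to 12 Hz.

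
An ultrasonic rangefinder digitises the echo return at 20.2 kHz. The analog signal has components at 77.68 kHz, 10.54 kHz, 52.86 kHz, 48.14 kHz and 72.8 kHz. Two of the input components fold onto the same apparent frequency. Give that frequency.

7.74 kHz

fs/2 = 10.1 kHz.
77.68 kHz mod fs = 17.08 kHz.
17.08 kHz > fs/2 = 10.1 kHz, folds to fs − 17.08 kHz = 3.12 kHz.
10.54 kHz > fs/2 = 10.1 kHz, folds to fs − 10.54 kHz = 9.66 kHz.
52.86 kHz mod fs = 12.46 kHz.
12.46 kHz > fs/2 = 10.1 kHz, folds to fs − 12.46 kHz = 7.74 kHz.
48.14 kHz mod fs = 7.74 kHz.
7.74 kHz ≤ fs/2 = 10.1 kHz, appears at 7.74 kHz.
72.8 kHz mod fs = 12.2 kHz.
12.2 kHz > fs/2 = 10.1 kHz, folds to fs − 12.2 kHz = 8 kHz.
48.14 kHz and 52.86 kHz both map to 7.74 kHz.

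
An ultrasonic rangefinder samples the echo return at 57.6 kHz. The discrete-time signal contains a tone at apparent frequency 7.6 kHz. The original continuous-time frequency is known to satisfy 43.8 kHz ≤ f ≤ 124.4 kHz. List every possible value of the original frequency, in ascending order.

Frequencies that alias to 7.6 kHz are k·fs ± 7.6 kHz for integer k ≥ 0.
k=0: 7.6 kHz.
k=1: 50 kHz, 65.2 kHz.
k=2: 107.6 kHz, 122.8 kHz.
k=3: 165.2 kHz, 180.4 kHz.
Within [43.8 kHz, 124.4 kHz]: 50 kHz, 65.2 kHz, 107.6 kHz, 122.8 kHz.

50 kHz, 65.2 kHz, 107.6 kHz, 122.8 kHz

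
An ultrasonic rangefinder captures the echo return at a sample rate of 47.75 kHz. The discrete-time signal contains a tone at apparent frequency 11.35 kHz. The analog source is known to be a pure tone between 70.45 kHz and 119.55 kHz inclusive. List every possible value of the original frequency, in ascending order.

Frequencies that alias to 11.35 kHz are k·fs ± 11.35 kHz for integer k ≥ 0.
k=0: 11.35 kHz.
k=1: 36.4 kHz, 59.1 kHz.
k=2: 84.15 kHz, 106.85 kHz.
k=3: 131.9 kHz, 154.6 kHz.
Within [70.45 kHz, 119.55 kHz]: 84.15 kHz, 106.85 kHz.

84.15 kHz, 106.85 kHz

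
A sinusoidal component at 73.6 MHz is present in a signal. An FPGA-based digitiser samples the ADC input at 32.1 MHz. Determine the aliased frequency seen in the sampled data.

73.6 MHz mod fs = 9.4 MHz.
9.4 MHz ≤ fs/2 = 16.05 MHz, appears at 9.4 MHz.

9.4 MHz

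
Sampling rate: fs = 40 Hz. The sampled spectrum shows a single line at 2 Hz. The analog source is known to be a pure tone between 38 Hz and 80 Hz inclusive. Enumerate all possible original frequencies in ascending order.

38 Hz, 42 Hz, 78 Hz

Frequencies that alias to 2 Hz are k·fs ± 2 Hz for integer k ≥ 0.
k=0: 2 Hz.
k=1: 38 Hz, 42 Hz.
k=2: 78 Hz, 82 Hz.
k=3: 118 Hz, 122 Hz.
Within [38 Hz, 80 Hz]: 38 Hz, 42 Hz, 78 Hz.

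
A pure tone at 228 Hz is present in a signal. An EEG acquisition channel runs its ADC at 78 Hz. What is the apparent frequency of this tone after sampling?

6 Hz

228 Hz mod fs = 72 Hz.
72 Hz > fs/2 = 39 Hz, folds to fs − 72 Hz = 6 Hz.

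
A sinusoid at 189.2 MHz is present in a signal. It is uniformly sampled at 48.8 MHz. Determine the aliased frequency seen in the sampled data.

6 MHz

189.2 MHz mod fs = 42.8 MHz.
42.8 MHz > fs/2 = 24.4 MHz, folds to fs − 42.8 MHz = 6 MHz.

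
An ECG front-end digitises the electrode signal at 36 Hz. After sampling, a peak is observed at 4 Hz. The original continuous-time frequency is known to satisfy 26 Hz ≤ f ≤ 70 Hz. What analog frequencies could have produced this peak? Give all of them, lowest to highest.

Frequencies that alias to 4 Hz are k·fs ± 4 Hz for integer k ≥ 0.
k=0: 4 Hz.
k=1: 32 Hz, 40 Hz.
k=2: 68 Hz, 76 Hz.
k=3: 104 Hz, 112 Hz.
Within [26 Hz, 70 Hz]: 32 Hz, 40 Hz, 68 Hz.

32 Hz, 40 Hz, 68 Hz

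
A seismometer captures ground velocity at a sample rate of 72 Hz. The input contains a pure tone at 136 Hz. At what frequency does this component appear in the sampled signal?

8 Hz

136 Hz mod fs = 64 Hz.
64 Hz > fs/2 = 36 Hz, folds to fs − 64 Hz = 8 Hz.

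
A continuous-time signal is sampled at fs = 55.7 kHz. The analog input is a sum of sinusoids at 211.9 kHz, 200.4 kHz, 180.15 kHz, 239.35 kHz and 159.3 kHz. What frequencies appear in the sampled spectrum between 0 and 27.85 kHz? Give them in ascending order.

7.8 kHz, 10.9 kHz, 13.05 kHz, 16.55 kHz, 22.4 kHz

fs/2 = 27.85 kHz.
211.9 kHz mod fs = 44.8 kHz.
44.8 kHz > fs/2 = 27.85 kHz, folds to fs − 44.8 kHz = 10.9 kHz.
200.4 kHz mod fs = 33.3 kHz.
33.3 kHz > fs/2 = 27.85 kHz, folds to fs − 33.3 kHz = 22.4 kHz.
180.15 kHz mod fs = 13.05 kHz.
13.05 kHz ≤ fs/2 = 27.85 kHz, appears at 13.05 kHz.
239.35 kHz mod fs = 16.55 kHz.
16.55 kHz ≤ fs/2 = 27.85 kHz, appears at 16.55 kHz.
159.3 kHz mod fs = 47.9 kHz.
47.9 kHz > fs/2 = 27.85 kHz, folds to fs − 47.9 kHz = 7.8 kHz.
Distinct values: {7.8 kHz, 10.9 kHz, 13.05 kHz, 16.55 kHz, 22.4 kHz}.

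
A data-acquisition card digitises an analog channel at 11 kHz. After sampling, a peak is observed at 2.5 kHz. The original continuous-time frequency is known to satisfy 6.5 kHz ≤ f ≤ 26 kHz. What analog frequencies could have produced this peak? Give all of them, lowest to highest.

8.5 kHz, 13.5 kHz, 19.5 kHz, 24.5 kHz

Frequencies that alias to 2.5 kHz are k·fs ± 2.5 kHz for integer k ≥ 0.
k=0: 2.5 kHz.
k=1: 8.5 kHz, 13.5 kHz.
k=2: 19.5 kHz, 24.5 kHz.
k=3: 30.5 kHz, 35.5 kHz.
Within [6.5 kHz, 26 kHz]: 8.5 kHz, 13.5 kHz, 19.5 kHz, 24.5 kHz.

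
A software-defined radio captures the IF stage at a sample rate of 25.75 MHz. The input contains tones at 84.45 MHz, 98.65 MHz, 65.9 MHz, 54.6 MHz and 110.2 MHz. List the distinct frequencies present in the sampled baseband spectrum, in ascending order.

fs/2 = 12.875 MHz.
84.45 MHz mod fs = 7.2 MHz.
7.2 MHz ≤ fs/2 = 12.875 MHz, appears at 7.2 MHz.
98.65 MHz mod fs = 21.4 MHz.
21.4 MHz > fs/2 = 12.875 MHz, folds to fs − 21.4 MHz = 4.35 MHz.
65.9 MHz mod fs = 14.4 MHz.
14.4 MHz > fs/2 = 12.875 MHz, folds to fs − 14.4 MHz = 11.35 MHz.
54.6 MHz mod fs = 3.1 MHz.
3.1 MHz ≤ fs/2 = 12.875 MHz, appears at 3.1 MHz.
110.2 MHz mod fs = 7.2 MHz.
7.2 MHz ≤ fs/2 = 12.875 MHz, appears at 7.2 MHz.
Distinct values: {3.1 MHz, 4.35 MHz, 7.2 MHz, 11.35 MHz}.

3.1 MHz, 4.35 MHz, 7.2 MHz, 11.35 MHz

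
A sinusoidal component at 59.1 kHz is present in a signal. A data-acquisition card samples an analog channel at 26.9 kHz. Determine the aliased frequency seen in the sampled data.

5.3 kHz

59.1 kHz mod fs = 5.3 kHz.
5.3 kHz ≤ fs/2 = 13.45 kHz, appears at 5.3 kHz.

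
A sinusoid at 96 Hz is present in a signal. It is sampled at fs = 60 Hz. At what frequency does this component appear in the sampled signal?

24 Hz

96 Hz mod fs = 36 Hz.
36 Hz > fs/2 = 30 Hz, folds to fs − 36 Hz = 24 Hz.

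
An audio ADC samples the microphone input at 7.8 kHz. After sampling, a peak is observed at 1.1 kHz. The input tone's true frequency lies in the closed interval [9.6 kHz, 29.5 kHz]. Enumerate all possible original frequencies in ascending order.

Frequencies that alias to 1.1 kHz are k·fs ± 1.1 kHz for integer k ≥ 0.
k=0: 1.1 kHz.
k=1: 6.7 kHz, 8.9 kHz.
k=2: 14.5 kHz, 16.7 kHz.
k=3: 22.3 kHz, 24.5 kHz.
k=4: 30.1 kHz, 32.3 kHz.
Within [9.6 kHz, 29.5 kHz]: 14.5 kHz, 16.7 kHz, 22.3 kHz, 24.5 kHz.

14.5 kHz, 16.7 kHz, 22.3 kHz, 24.5 kHz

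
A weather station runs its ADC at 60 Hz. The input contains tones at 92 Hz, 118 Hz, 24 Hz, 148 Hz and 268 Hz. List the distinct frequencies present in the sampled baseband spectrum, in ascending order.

2 Hz, 24 Hz, 28 Hz

fs/2 = 30 Hz.
92 Hz mod fs = 32 Hz.
32 Hz > fs/2 = 30 Hz, folds to fs − 32 Hz = 28 Hz.
118 Hz mod fs = 58 Hz.
58 Hz > fs/2 = 30 Hz, folds to fs − 58 Hz = 2 Hz.
24 Hz ≤ fs/2 = 30 Hz, passes unchanged.
148 Hz mod fs = 28 Hz.
28 Hz ≤ fs/2 = 30 Hz, appears at 28 Hz.
268 Hz mod fs = 28 Hz.
28 Hz ≤ fs/2 = 30 Hz, appears at 28 Hz.
Distinct values: {2 Hz, 24 Hz, 28 Hz}.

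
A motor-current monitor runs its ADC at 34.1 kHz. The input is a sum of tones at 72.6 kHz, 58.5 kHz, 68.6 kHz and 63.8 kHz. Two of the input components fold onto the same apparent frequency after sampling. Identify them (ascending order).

fs/2 = 17.05 kHz.
72.6 kHz mod fs = 4.4 kHz.
4.4 kHz ≤ fs/2 = 17.05 kHz, appears at 4.4 kHz.
58.5 kHz mod fs = 24.4 kHz.
24.4 kHz > fs/2 = 17.05 kHz, folds to fs − 24.4 kHz = 9.7 kHz.
68.6 kHz mod fs = 0.4 kHz.
0.4 kHz ≤ fs/2 = 17.05 kHz, appears at 0.4 kHz.
63.8 kHz mod fs = 29.7 kHz.
29.7 kHz > fs/2 = 17.05 kHz, folds to fs − 29.7 kHz = 4.4 kHz.
63.8 kHz and 72.6 kHz both map to 4.4 kHz.

63.8 kHz, 72.6 kHz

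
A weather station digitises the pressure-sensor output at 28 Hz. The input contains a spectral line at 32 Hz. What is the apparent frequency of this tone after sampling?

4 Hz

32 Hz mod fs = 4 Hz.
4 Hz ≤ fs/2 = 14 Hz, appears at 4 Hz.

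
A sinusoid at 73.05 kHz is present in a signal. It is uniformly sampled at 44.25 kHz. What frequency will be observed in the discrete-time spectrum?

15.45 kHz

73.05 kHz mod fs = 28.8 kHz.
28.8 kHz > fs/2 = 22.125 kHz, folds to fs − 28.8 kHz = 15.45 kHz.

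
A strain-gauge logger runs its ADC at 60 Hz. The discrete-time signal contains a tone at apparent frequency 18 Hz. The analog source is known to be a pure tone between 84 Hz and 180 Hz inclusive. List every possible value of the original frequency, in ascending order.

Frequencies that alias to 18 Hz are k·fs ± 18 Hz for integer k ≥ 0.
k=0: 18 Hz.
k=1: 42 Hz, 78 Hz.
k=2: 102 Hz, 138 Hz.
k=3: 162 Hz, 198 Hz.
k=4: 222 Hz, 258 Hz.
Within [84 Hz, 180 Hz]: 102 Hz, 138 Hz, 162 Hz.

102 Hz, 138 Hz, 162 Hz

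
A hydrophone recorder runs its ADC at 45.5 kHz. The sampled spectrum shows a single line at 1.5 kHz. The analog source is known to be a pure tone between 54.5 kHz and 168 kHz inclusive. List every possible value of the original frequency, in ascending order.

Frequencies that alias to 1.5 kHz are k·fs ± 1.5 kHz for integer k ≥ 0.
k=0: 1.5 kHz.
k=1: 44 kHz, 47 kHz.
k=2: 89.5 kHz, 92.5 kHz.
k=3: 135 kHz, 138 kHz.
k=4: 180.5 kHz, 183.5 kHz.
Within [54.5 kHz, 168 kHz]: 89.5 kHz, 92.5 kHz, 135 kHz, 138 kHz.

89.5 kHz, 92.5 kHz, 135 kHz, 138 kHz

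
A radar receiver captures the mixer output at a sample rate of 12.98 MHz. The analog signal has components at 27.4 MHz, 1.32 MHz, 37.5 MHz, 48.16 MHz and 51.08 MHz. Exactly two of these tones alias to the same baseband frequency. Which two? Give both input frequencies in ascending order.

27.4 MHz, 37.5 MHz

fs/2 = 6.49 MHz.
27.4 MHz mod fs = 1.44 MHz.
1.44 MHz ≤ fs/2 = 6.49 MHz, appears at 1.44 MHz.
1.32 MHz ≤ fs/2 = 6.49 MHz, passes unchanged.
37.5 MHz mod fs = 11.54 MHz.
11.54 MHz > fs/2 = 6.49 MHz, folds to fs − 11.54 MHz = 1.44 MHz.
48.16 MHz mod fs = 9.22 MHz.
9.22 MHz > fs/2 = 6.49 MHz, folds to fs − 9.22 MHz = 3.76 MHz.
51.08 MHz mod fs = 12.14 MHz.
12.14 MHz > fs/2 = 6.49 MHz, folds to fs − 12.14 MHz = 0.84 MHz.
27.4 MHz and 37.5 MHz both map to 1.44 MHz.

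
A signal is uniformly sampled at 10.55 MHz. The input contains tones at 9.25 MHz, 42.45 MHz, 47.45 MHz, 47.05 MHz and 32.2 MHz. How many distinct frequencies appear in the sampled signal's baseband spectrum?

5

fs/2 = 5.275 MHz.
9.25 MHz > fs/2 = 5.275 MHz, folds to fs − 9.25 MHz = 1.3 MHz.
42.45 MHz mod fs = 0.25 MHz.
0.25 MHz ≤ fs/2 = 5.275 MHz, appears at 0.25 MHz.
47.45 MHz mod fs = 5.25 MHz.
5.25 MHz ≤ fs/2 = 5.275 MHz, appears at 5.25 MHz.
47.05 MHz mod fs = 4.85 MHz.
4.85 MHz ≤ fs/2 = 5.275 MHz, appears at 4.85 MHz.
32.2 MHz mod fs = 0.55 MHz.
0.55 MHz ≤ fs/2 = 5.275 MHz, appears at 0.55 MHz.
Distinct values: {0.25 MHz, 0.55 MHz, 1.3 MHz, 4.85 MHz, 5.25 MHz} → 5.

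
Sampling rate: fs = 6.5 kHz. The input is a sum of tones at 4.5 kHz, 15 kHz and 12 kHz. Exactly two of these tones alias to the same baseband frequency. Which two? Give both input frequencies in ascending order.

fs/2 = 3.25 kHz.
4.5 kHz > fs/2 = 3.25 kHz, folds to fs − 4.5 kHz = 2 kHz.
15 kHz mod fs = 2 kHz.
2 kHz ≤ fs/2 = 3.25 kHz, appears at 2 kHz.
12 kHz mod fs = 5.5 kHz.
5.5 kHz > fs/2 = 3.25 kHz, folds to fs − 5.5 kHz = 1 kHz.
4.5 kHz and 15 kHz both map to 2 kHz.

4.5 kHz, 15 kHz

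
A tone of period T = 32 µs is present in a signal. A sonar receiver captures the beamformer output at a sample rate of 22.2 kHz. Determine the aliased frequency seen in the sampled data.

9.05 kHz

T = 32 µs → f = 1/T = 31.25 kHz.
31.25 kHz mod fs = 9.05 kHz.
9.05 kHz ≤ fs/2 = 11.1 kHz, appears at 9.05 kHz.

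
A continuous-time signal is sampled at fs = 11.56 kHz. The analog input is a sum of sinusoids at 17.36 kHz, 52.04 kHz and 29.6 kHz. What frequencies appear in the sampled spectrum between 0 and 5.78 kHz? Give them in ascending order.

5.08 kHz, 5.76 kHz

fs/2 = 5.78 kHz.
17.36 kHz mod fs = 5.8 kHz.
5.8 kHz > fs/2 = 5.78 kHz, folds to fs − 5.8 kHz = 5.76 kHz.
52.04 kHz mod fs = 5.8 kHz.
5.8 kHz > fs/2 = 5.78 kHz, folds to fs − 5.8 kHz = 5.76 kHz.
29.6 kHz mod fs = 6.48 kHz.
6.48 kHz > fs/2 = 5.78 kHz, folds to fs − 6.48 kHz = 5.08 kHz.
Distinct values: {5.08 kHz, 5.76 kHz}.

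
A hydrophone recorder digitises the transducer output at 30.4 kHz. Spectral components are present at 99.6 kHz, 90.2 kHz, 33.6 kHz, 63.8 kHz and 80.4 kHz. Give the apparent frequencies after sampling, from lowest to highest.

1 kHz, 3 kHz, 3.2 kHz, 8.4 kHz, 10.8 kHz

fs/2 = 15.2 kHz.
99.6 kHz mod fs = 8.4 kHz.
8.4 kHz ≤ fs/2 = 15.2 kHz, appears at 8.4 kHz.
90.2 kHz mod fs = 29.4 kHz.
29.4 kHz > fs/2 = 15.2 kHz, folds to fs − 29.4 kHz = 1 kHz.
33.6 kHz mod fs = 3.2 kHz.
3.2 kHz ≤ fs/2 = 15.2 kHz, appears at 3.2 kHz.
63.8 kHz mod fs = 3 kHz.
3 kHz ≤ fs/2 = 15.2 kHz, appears at 3 kHz.
80.4 kHz mod fs = 19.6 kHz.
19.6 kHz > fs/2 = 15.2 kHz, folds to fs − 19.6 kHz = 10.8 kHz.
Distinct values: {1 kHz, 3 kHz, 3.2 kHz, 8.4 kHz, 10.8 kHz}.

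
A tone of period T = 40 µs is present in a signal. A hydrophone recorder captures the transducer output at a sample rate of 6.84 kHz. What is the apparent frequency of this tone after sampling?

T = 40 µs → f = 1/T = 25 kHz.
25 kHz mod fs = 4.48 kHz.
4.48 kHz > fs/2 = 3.42 kHz, folds to fs − 4.48 kHz = 2.36 kHz.

2.36 kHz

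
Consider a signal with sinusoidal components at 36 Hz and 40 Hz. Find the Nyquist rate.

Highest-frequency component: 40 Hz.
Nyquist rate = 2 × 40 Hz = 80 Hz.

80 Hz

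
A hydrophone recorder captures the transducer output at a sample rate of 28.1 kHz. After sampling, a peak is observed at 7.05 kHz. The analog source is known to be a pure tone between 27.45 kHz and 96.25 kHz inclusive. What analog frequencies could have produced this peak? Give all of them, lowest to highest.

35.15 kHz, 49.15 kHz, 63.25 kHz, 77.25 kHz, 91.35 kHz

Frequencies that alias to 7.05 kHz are k·fs ± 7.05 kHz for integer k ≥ 0.
k=0: 7.05 kHz.
k=1: 21.05 kHz, 35.15 kHz.
k=2: 49.15 kHz, 63.25 kHz.
k=3: 77.25 kHz, 91.35 kHz.
k=4: 105.35 kHz, 119.45 kHz.
Within [27.45 kHz, 96.25 kHz]: 35.15 kHz, 49.15 kHz, 63.25 kHz, 77.25 kHz, 91.35 kHz.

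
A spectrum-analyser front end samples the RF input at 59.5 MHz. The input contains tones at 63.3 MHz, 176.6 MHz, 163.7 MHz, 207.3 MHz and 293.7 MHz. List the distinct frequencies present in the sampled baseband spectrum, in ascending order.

fs/2 = 29.75 MHz.
63.3 MHz mod fs = 3.8 MHz.
3.8 MHz ≤ fs/2 = 29.75 MHz, appears at 3.8 MHz.
176.6 MHz mod fs = 57.6 MHz.
57.6 MHz > fs/2 = 29.75 MHz, folds to fs − 57.6 MHz = 1.9 MHz.
163.7 MHz mod fs = 44.7 MHz.
44.7 MHz > fs/2 = 29.75 MHz, folds to fs − 44.7 MHz = 14.8 MHz.
207.3 MHz mod fs = 28.8 MHz.
28.8 MHz ≤ fs/2 = 29.75 MHz, appears at 28.8 MHz.
293.7 MHz mod fs = 55.7 MHz.
55.7 MHz > fs/2 = 29.75 MHz, folds to fs − 55.7 MHz = 3.8 MHz.
Distinct values: {1.9 MHz, 3.8 MHz, 14.8 MHz, 28.8 MHz}.

1.9 MHz, 3.8 MHz, 14.8 MHz, 28.8 MHz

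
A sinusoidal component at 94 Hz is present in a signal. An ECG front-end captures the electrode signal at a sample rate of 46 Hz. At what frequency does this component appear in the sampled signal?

2 Hz

94 Hz mod fs = 2 Hz.
2 Hz ≤ fs/2 = 23 Hz, appears at 2 Hz.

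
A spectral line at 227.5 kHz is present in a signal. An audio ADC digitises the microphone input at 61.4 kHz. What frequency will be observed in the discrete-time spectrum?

18.1 kHz

227.5 kHz mod fs = 43.3 kHz.
43.3 kHz > fs/2 = 30.7 kHz, folds to fs − 43.3 kHz = 18.1 kHz.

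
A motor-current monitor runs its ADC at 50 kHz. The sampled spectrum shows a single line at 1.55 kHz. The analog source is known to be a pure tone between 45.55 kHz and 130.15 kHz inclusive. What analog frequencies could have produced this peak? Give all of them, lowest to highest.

Frequencies that alias to 1.55 kHz are k·fs ± 1.55 kHz for integer k ≥ 0.
k=0: 1.55 kHz.
k=1: 48.45 kHz, 51.55 kHz.
k=2: 98.45 kHz, 101.55 kHz.
k=3: 148.45 kHz, 151.55 kHz.
Within [45.55 kHz, 130.15 kHz]: 48.45 kHz, 51.55 kHz, 98.45 kHz, 101.55 kHz.

48.45 kHz, 51.55 kHz, 98.45 kHz, 101.55 kHz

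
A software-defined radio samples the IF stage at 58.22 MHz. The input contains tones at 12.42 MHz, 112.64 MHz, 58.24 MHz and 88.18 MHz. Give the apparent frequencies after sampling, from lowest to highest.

fs/2 = 29.11 MHz.
12.42 MHz ≤ fs/2 = 29.11 MHz, passes unchanged.
112.64 MHz mod fs = 54.42 MHz.
54.42 MHz > fs/2 = 29.11 MHz, folds to fs − 54.42 MHz = 3.8 MHz.
58.24 MHz mod fs = 0.02 MHz.
0.02 MHz ≤ fs/2 = 29.11 MHz, appears at 0.02 MHz.
88.18 MHz mod fs = 29.96 MHz.
29.96 MHz > fs/2 = 29.11 MHz, folds to fs − 29.96 MHz = 28.26 MHz.
Distinct values: {0.02 MHz, 3.8 MHz, 12.42 MHz, 28.26 MHz}.

0.02 MHz, 3.8 MHz, 12.42 MHz, 28.26 MHz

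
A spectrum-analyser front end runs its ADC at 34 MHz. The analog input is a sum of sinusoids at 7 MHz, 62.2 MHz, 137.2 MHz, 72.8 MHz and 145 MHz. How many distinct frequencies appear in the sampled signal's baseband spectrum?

5

fs/2 = 17 MHz.
7 MHz ≤ fs/2 = 17 MHz, passes unchanged.
62.2 MHz mod fs = 28.2 MHz.
28.2 MHz > fs/2 = 17 MHz, folds to fs − 28.2 MHz = 5.8 MHz.
137.2 MHz mod fs = 1.2 MHz.
1.2 MHz ≤ fs/2 = 17 MHz, appears at 1.2 MHz.
72.8 MHz mod fs = 4.8 MHz.
4.8 MHz ≤ fs/2 = 17 MHz, appears at 4.8 MHz.
145 MHz mod fs = 9 MHz.
9 MHz ≤ fs/2 = 17 MHz, appears at 9 MHz.
Distinct values: {1.2 MHz, 4.8 MHz, 5.8 MHz, 7 MHz, 9 MHz} → 5.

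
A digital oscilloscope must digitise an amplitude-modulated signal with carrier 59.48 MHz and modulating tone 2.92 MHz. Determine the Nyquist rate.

124.8 MHz

AM sidebands sit at fc ± fm = 56.56 MHz and 62.4 MHz.
Highest-frequency component: 62.4 MHz.
Nyquist rate = 2 × 62.4 MHz = 124.8 MHz.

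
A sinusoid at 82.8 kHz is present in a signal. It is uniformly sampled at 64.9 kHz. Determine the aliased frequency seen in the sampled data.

82.8 kHz mod fs = 17.9 kHz.
17.9 kHz ≤ fs/2 = 32.45 kHz, appears at 17.9 kHz.

17.9 kHz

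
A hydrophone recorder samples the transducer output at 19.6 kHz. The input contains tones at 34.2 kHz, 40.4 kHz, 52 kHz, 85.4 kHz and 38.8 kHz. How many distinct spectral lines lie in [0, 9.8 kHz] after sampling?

5

fs/2 = 9.8 kHz.
34.2 kHz mod fs = 14.6 kHz.
14.6 kHz > fs/2 = 9.8 kHz, folds to fs − 14.6 kHz = 5 kHz.
40.4 kHz mod fs = 1.2 kHz.
1.2 kHz ≤ fs/2 = 9.8 kHz, appears at 1.2 kHz.
52 kHz mod fs = 12.8 kHz.
12.8 kHz > fs/2 = 9.8 kHz, folds to fs − 12.8 kHz = 6.8 kHz.
85.4 kHz mod fs = 7 kHz.
7 kHz ≤ fs/2 = 9.8 kHz, appears at 7 kHz.
38.8 kHz mod fs = 19.2 kHz.
19.2 kHz > fs/2 = 9.8 kHz, folds to fs − 19.2 kHz = 0.4 kHz.
Distinct values: {0.4 kHz, 1.2 kHz, 5 kHz, 6.8 kHz, 7 kHz} → 5.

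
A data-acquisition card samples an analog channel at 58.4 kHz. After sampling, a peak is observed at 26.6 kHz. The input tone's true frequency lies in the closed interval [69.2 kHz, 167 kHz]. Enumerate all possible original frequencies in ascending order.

Frequencies that alias to 26.6 kHz are k·fs ± 26.6 kHz for integer k ≥ 0.
k=0: 26.6 kHz.
k=1: 31.8 kHz, 85 kHz.
k=2: 90.2 kHz, 143.4 kHz.
k=3: 148.6 kHz, 201.8 kHz.
k=4: 207 kHz, 260.2 kHz.
Within [69.2 kHz, 167 kHz]: 85 kHz, 90.2 kHz, 143.4 kHz, 148.6 kHz.

85 kHz, 90.2 kHz, 143.4 kHz, 148.6 kHz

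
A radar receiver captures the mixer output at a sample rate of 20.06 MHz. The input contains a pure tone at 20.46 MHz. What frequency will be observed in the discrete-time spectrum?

0.4 MHz

20.46 MHz mod fs = 0.4 MHz.
0.4 MHz ≤ fs/2 = 10.03 MHz, appears at 0.4 MHz.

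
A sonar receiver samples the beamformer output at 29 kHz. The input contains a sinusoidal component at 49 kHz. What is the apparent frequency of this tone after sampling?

49 kHz mod fs = 20 kHz.
20 kHz > fs/2 = 14.5 kHz, folds to fs − 20 kHz = 9 kHz.

9 kHz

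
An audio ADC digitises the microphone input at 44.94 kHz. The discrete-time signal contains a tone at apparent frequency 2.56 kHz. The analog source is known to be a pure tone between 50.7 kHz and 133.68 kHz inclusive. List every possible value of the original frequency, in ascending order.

87.32 kHz, 92.44 kHz, 132.26 kHz

Frequencies that alias to 2.56 kHz are k·fs ± 2.56 kHz for integer k ≥ 0.
k=0: 2.56 kHz.
k=1: 42.38 kHz, 47.5 kHz.
k=2: 87.32 kHz, 92.44 kHz.
k=3: 132.26 kHz, 137.38 kHz.
k=4: 177.2 kHz, 182.32 kHz.
Within [50.7 kHz, 133.68 kHz]: 87.32 kHz, 92.44 kHz, 132.26 kHz.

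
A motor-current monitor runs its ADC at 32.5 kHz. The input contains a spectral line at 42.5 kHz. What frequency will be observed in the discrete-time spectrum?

10 kHz

42.5 kHz mod fs = 10 kHz.
10 kHz ≤ fs/2 = 16.25 kHz, appears at 10 kHz.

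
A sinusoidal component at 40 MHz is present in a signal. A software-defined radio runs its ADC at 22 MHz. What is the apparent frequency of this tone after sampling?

40 MHz mod fs = 18 MHz.
18 MHz > fs/2 = 11 MHz, folds to fs − 18 MHz = 4 MHz.

4 MHz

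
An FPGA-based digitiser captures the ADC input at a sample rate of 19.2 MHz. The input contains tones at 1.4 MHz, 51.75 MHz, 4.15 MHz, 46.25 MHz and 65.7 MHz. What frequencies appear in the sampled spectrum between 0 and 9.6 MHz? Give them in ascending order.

fs/2 = 9.6 MHz.
1.4 MHz ≤ fs/2 = 9.6 MHz, passes unchanged.
51.75 MHz mod fs = 13.35 MHz.
13.35 MHz > fs/2 = 9.6 MHz, folds to fs − 13.35 MHz = 5.85 MHz.
4.15 MHz ≤ fs/2 = 9.6 MHz, passes unchanged.
46.25 MHz mod fs = 7.85 MHz.
7.85 MHz ≤ fs/2 = 9.6 MHz, appears at 7.85 MHz.
65.7 MHz mod fs = 8.1 MHz.
8.1 MHz ≤ fs/2 = 9.6 MHz, appears at 8.1 MHz.
Distinct values: {1.4 MHz, 4.15 MHz, 5.85 MHz, 7.85 MHz, 8.1 MHz}.

1.4 MHz, 4.15 MHz, 5.85 MHz, 7.85 MHz, 8.1 MHz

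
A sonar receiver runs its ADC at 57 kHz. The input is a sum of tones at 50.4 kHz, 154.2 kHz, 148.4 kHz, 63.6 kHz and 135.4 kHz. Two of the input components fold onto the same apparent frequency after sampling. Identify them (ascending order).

fs/2 = 28.5 kHz.
50.4 kHz > fs/2 = 28.5 kHz, folds to fs − 50.4 kHz = 6.6 kHz.
154.2 kHz mod fs = 40.2 kHz.
40.2 kHz > fs/2 = 28.5 kHz, folds to fs − 40.2 kHz = 16.8 kHz.
148.4 kHz mod fs = 34.4 kHz.
34.4 kHz > fs/2 = 28.5 kHz, folds to fs − 34.4 kHz = 22.6 kHz.
63.6 kHz mod fs = 6.6 kHz.
6.6 kHz ≤ fs/2 = 28.5 kHz, appears at 6.6 kHz.
135.4 kHz mod fs = 21.4 kHz.
21.4 kHz ≤ fs/2 = 28.5 kHz, appears at 21.4 kHz.
50.4 kHz and 63.6 kHz both map to 6.6 kHz.

50.4 kHz, 63.6 kHz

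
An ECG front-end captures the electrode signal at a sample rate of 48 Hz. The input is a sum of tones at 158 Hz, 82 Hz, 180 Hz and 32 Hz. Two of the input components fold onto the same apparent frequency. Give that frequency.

fs/2 = 24 Hz.
158 Hz mod fs = 14 Hz.
14 Hz ≤ fs/2 = 24 Hz, appears at 14 Hz.
82 Hz mod fs = 34 Hz.
34 Hz > fs/2 = 24 Hz, folds to fs − 34 Hz = 14 Hz.
180 Hz mod fs = 36 Hz.
36 Hz > fs/2 = 24 Hz, folds to fs − 36 Hz = 12 Hz.
32 Hz > fs/2 = 24 Hz, folds to fs − 32 Hz = 16 Hz.
82 Hz and 158 Hz both map to 14 Hz.

14 Hz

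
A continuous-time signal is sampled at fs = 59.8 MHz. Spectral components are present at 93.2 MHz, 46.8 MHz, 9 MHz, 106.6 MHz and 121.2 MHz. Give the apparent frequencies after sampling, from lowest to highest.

1.6 MHz, 9 MHz, 13 MHz, 26.4 MHz

fs/2 = 29.9 MHz.
93.2 MHz mod fs = 33.4 MHz.
33.4 MHz > fs/2 = 29.9 MHz, folds to fs − 33.4 MHz = 26.4 MHz.
46.8 MHz > fs/2 = 29.9 MHz, folds to fs − 46.8 MHz = 13 MHz.
9 MHz ≤ fs/2 = 29.9 MHz, passes unchanged.
106.6 MHz mod fs = 46.8 MHz.
46.8 MHz > fs/2 = 29.9 MHz, folds to fs − 46.8 MHz = 13 MHz.
121.2 MHz mod fs = 1.6 MHz.
1.6 MHz ≤ fs/2 = 29.9 MHz, appears at 1.6 MHz.
Distinct values: {1.6 MHz, 9 MHz, 13 MHz, 26.4 MHz}.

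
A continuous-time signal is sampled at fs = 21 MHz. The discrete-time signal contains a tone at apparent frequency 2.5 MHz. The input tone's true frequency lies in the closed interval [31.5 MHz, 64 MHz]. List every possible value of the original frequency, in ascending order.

39.5 MHz, 44.5 MHz, 60.5 MHz

Frequencies that alias to 2.5 MHz are k·fs ± 2.5 MHz for integer k ≥ 0.
k=0: 2.5 MHz.
k=1: 18.5 MHz, 23.5 MHz.
k=2: 39.5 MHz, 44.5 MHz.
k=3: 60.5 MHz, 65.5 MHz.
k=4: 81.5 MHz, 86.5 MHz.
Within [31.5 MHz, 64 MHz]: 39.5 MHz, 44.5 MHz, 60.5 MHz.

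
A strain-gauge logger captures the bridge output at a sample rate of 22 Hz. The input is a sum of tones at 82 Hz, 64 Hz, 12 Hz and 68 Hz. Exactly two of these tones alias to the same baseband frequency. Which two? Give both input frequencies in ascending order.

fs/2 = 11 Hz.
82 Hz mod fs = 16 Hz.
16 Hz > fs/2 = 11 Hz, folds to fs − 16 Hz = 6 Hz.
64 Hz mod fs = 20 Hz.
20 Hz > fs/2 = 11 Hz, folds to fs − 20 Hz = 2 Hz.
12 Hz > fs/2 = 11 Hz, folds to fs − 12 Hz = 10 Hz.
68 Hz mod fs = 2 Hz.
2 Hz ≤ fs/2 = 11 Hz, appears at 2 Hz.
64 Hz and 68 Hz both map to 2 Hz.

64 Hz, 68 Hz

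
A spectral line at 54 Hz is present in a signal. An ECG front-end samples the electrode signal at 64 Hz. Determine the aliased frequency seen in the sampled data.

10 Hz

54 Hz > fs/2 = 32 Hz, folds to fs − 54 Hz = 10 Hz.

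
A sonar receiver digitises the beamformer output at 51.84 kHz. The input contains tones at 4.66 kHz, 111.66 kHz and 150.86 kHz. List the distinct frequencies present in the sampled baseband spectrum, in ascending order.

fs/2 = 25.92 kHz.
4.66 kHz ≤ fs/2 = 25.92 kHz, passes unchanged.
111.66 kHz mod fs = 7.98 kHz.
7.98 kHz ≤ fs/2 = 25.92 kHz, appears at 7.98 kHz.
150.86 kHz mod fs = 47.18 kHz.
47.18 kHz > fs/2 = 25.92 kHz, folds to fs − 47.18 kHz = 4.66 kHz.
Distinct values: {4.66 kHz, 7.98 kHz}.

4.66 kHz, 7.98 kHz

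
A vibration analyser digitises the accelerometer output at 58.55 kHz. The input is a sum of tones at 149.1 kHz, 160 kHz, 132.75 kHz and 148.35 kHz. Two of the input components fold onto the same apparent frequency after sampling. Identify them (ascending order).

132.75 kHz, 160 kHz

fs/2 = 29.275 kHz.
149.1 kHz mod fs = 32 kHz.
32 kHz > fs/2 = 29.275 kHz, folds to fs − 32 kHz = 26.55 kHz.
160 kHz mod fs = 42.9 kHz.
42.9 kHz > fs/2 = 29.275 kHz, folds to fs − 42.9 kHz = 15.65 kHz.
132.75 kHz mod fs = 15.65 kHz.
15.65 kHz ≤ fs/2 = 29.275 kHz, appears at 15.65 kHz.
148.35 kHz mod fs = 31.25 kHz.
31.25 kHz > fs/2 = 29.275 kHz, folds to fs − 31.25 kHz = 27.3 kHz.
132.75 kHz and 160 kHz both map to 15.65 kHz.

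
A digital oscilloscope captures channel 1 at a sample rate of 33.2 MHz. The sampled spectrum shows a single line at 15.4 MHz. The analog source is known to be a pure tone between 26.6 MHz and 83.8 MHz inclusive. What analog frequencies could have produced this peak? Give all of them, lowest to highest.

Frequencies that alias to 15.4 MHz are k·fs ± 15.4 MHz for integer k ≥ 0.
k=0: 15.4 MHz.
k=1: 17.8 MHz, 48.6 MHz.
k=2: 51 MHz, 81.8 MHz.
k=3: 84.2 MHz, 115 MHz.
Within [26.6 MHz, 83.8 MHz]: 48.6 MHz, 51 MHz, 81.8 MHz.

48.6 MHz, 51 MHz, 81.8 MHz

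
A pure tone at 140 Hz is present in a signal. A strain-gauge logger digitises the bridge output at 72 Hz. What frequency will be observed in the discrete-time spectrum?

4 Hz

140 Hz mod fs = 68 Hz.
68 Hz > fs/2 = 36 Hz, folds to fs − 68 Hz = 4 Hz.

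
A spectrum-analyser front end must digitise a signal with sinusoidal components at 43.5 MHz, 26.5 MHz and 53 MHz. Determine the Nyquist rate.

Highest-frequency component: 53 MHz.
Nyquist rate = 2 × 53 MHz = 106 MHz.

106 MHz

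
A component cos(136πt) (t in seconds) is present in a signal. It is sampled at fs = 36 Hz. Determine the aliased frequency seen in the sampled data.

ω = 136π rad/s → f = ω/(2π) = 68 Hz.
68 Hz mod fs = 32 Hz.
32 Hz > fs/2 = 18 Hz, folds to fs − 32 Hz = 4 Hz.

4 Hz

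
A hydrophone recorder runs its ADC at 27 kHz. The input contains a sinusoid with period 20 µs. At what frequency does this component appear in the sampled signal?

T = 20 µs → f = 1/T = 50 kHz.
50 kHz mod fs = 23 kHz.
23 kHz > fs/2 = 13.5 kHz, folds to fs − 23 kHz = 4 kHz.

4 kHz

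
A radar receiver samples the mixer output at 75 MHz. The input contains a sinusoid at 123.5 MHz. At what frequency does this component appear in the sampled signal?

123.5 MHz mod fs = 48.5 MHz.
48.5 MHz > fs/2 = 37.5 MHz, folds to fs − 48.5 MHz = 26.5 MHz.

26.5 MHz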